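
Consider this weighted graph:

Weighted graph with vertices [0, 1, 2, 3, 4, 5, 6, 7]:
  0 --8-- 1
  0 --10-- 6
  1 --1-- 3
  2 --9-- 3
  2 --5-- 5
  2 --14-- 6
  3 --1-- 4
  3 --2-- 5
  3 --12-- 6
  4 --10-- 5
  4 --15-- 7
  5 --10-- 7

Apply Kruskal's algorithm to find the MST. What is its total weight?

Applying Kruskal's algorithm (sort edges by weight, add if no cycle):
  Add (1,3) w=1
  Add (3,4) w=1
  Add (3,5) w=2
  Add (2,5) w=5
  Add (0,1) w=8
  Skip (2,3) w=9 (creates cycle)
  Add (0,6) w=10
  Skip (4,5) w=10 (creates cycle)
  Add (5,7) w=10
  Skip (3,6) w=12 (creates cycle)
  Skip (2,6) w=14 (creates cycle)
  Skip (4,7) w=15 (creates cycle)
MST weight = 37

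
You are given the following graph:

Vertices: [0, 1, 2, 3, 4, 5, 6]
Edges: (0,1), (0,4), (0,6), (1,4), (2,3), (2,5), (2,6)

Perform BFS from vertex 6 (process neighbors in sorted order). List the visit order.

BFS from vertex 6 (neighbors processed in ascending order):
Visit order: 6, 0, 2, 1, 4, 3, 5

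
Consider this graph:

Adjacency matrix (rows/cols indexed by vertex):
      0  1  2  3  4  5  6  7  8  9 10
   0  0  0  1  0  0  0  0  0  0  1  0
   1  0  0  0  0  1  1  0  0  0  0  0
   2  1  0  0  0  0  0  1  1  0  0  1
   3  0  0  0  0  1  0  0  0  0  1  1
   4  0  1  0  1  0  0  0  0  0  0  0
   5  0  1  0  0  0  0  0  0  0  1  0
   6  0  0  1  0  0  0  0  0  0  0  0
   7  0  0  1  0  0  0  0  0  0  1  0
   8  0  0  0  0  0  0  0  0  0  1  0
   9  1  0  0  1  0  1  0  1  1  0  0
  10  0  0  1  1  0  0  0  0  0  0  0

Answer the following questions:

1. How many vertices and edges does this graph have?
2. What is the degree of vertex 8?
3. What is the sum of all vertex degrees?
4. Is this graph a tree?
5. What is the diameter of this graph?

Count: 11 vertices, 13 edges.
Vertex 8 has neighbors [9], degree = 1.
Handshaking lemma: 2 * 13 = 26.
A tree on 11 vertices has 10 edges. This graph has 13 edges (3 extra). Not a tree.
Diameter (longest shortest path) = 5.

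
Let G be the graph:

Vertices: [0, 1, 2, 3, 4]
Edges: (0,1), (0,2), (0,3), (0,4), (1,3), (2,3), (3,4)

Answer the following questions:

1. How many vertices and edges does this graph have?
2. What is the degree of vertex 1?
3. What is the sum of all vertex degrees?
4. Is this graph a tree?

Count: 5 vertices, 7 edges.
Vertex 1 has neighbors [0, 3], degree = 2.
Handshaking lemma: 2 * 7 = 14.
A tree on 5 vertices has 4 edges. This graph has 7 edges (3 extra). Not a tree.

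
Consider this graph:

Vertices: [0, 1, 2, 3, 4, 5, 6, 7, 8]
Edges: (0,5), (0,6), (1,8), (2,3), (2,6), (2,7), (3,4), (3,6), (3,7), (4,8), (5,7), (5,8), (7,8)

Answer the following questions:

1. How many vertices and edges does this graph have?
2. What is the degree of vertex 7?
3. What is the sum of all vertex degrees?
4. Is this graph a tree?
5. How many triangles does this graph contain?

Count: 9 vertices, 13 edges.
Vertex 7 has neighbors [2, 3, 5, 8], degree = 4.
Handshaking lemma: 2 * 13 = 26.
A tree on 9 vertices has 8 edges. This graph has 13 edges (5 extra). Not a tree.
Number of triangles = 3.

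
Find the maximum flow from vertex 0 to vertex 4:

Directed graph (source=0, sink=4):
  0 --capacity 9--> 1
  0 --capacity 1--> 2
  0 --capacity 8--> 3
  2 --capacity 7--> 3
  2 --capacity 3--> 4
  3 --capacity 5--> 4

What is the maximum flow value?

Computing max flow:
  Flow on (0->2): 1/1
  Flow on (0->3): 5/8
  Flow on (2->4): 1/3
  Flow on (3->4): 5/5
Maximum flow = 6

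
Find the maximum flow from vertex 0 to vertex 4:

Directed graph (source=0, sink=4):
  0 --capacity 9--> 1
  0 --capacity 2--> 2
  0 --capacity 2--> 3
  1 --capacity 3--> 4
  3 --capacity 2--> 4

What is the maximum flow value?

Computing max flow:
  Flow on (0->1): 3/9
  Flow on (0->3): 2/2
  Flow on (1->4): 3/3
  Flow on (3->4): 2/2
Maximum flow = 5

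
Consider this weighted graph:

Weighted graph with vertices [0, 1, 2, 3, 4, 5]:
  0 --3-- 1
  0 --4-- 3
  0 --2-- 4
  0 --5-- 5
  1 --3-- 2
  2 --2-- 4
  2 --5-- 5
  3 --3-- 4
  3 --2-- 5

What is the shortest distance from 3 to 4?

Using Dijkstra's algorithm from vertex 3:
Shortest path: 3 -> 4
Total weight: 3 = 3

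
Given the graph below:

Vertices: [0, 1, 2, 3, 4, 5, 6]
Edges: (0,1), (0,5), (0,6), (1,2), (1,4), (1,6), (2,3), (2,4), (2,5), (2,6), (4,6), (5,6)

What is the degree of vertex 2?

Vertex 2 has neighbors [1, 3, 4, 5, 6], so deg(2) = 5.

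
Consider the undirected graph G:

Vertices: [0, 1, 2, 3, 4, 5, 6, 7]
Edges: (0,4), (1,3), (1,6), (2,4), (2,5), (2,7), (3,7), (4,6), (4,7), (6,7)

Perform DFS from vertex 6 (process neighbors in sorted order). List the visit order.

DFS from vertex 6 (neighbors processed in ascending order):
Visit order: 6, 1, 3, 7, 2, 4, 0, 5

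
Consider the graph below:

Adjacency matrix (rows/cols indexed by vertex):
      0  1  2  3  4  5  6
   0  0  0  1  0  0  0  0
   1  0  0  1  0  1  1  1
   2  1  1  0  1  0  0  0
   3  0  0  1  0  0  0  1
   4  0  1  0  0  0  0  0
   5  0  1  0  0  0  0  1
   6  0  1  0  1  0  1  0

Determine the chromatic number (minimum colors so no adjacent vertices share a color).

The graph has a maximum clique of size 3 (lower bound on chromatic number).
A valid 3-coloring: {0: 0, 1: 0, 2: 1, 3: 0, 4: 1, 5: 2, 6: 1}.
Chromatic number = 3.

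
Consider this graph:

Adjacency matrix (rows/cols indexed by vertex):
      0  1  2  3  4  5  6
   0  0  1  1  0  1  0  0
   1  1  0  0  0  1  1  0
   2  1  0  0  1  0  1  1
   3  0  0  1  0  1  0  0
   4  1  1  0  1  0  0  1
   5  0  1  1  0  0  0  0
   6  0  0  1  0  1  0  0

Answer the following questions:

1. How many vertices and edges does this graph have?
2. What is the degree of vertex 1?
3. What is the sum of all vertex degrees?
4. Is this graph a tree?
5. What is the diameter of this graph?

Count: 7 vertices, 10 edges.
Vertex 1 has neighbors [0, 4, 5], degree = 3.
Handshaking lemma: 2 * 10 = 20.
A tree on 7 vertices has 6 edges. This graph has 10 edges (4 extra). Not a tree.
Diameter (longest shortest path) = 2.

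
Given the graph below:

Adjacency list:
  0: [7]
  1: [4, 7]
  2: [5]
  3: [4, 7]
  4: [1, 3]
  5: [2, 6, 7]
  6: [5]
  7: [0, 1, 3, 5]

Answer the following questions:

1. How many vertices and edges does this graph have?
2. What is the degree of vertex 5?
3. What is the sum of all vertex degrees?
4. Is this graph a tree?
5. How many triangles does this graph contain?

Count: 8 vertices, 8 edges.
Vertex 5 has neighbors [2, 6, 7], degree = 3.
Handshaking lemma: 2 * 8 = 16.
A tree on 8 vertices has 7 edges. This graph has 8 edges (1 extra). Not a tree.
Number of triangles = 0.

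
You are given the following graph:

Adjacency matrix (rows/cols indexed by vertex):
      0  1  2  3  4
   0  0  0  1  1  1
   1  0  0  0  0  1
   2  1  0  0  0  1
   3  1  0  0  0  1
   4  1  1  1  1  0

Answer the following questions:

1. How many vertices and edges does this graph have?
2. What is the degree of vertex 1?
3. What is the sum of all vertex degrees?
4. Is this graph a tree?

Count: 5 vertices, 6 edges.
Vertex 1 has neighbors [4], degree = 1.
Handshaking lemma: 2 * 6 = 12.
A tree on 5 vertices has 4 edges. This graph has 6 edges (2 extra). Not a tree.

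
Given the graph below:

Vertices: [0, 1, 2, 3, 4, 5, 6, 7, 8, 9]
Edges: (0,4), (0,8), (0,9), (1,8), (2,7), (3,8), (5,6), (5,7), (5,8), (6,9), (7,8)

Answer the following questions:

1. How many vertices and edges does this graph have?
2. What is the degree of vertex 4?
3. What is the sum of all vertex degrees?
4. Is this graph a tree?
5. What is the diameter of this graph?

Count: 10 vertices, 11 edges.
Vertex 4 has neighbors [0], degree = 1.
Handshaking lemma: 2 * 11 = 22.
A tree on 10 vertices has 9 edges. This graph has 11 edges (2 extra). Not a tree.
Diameter (longest shortest path) = 4.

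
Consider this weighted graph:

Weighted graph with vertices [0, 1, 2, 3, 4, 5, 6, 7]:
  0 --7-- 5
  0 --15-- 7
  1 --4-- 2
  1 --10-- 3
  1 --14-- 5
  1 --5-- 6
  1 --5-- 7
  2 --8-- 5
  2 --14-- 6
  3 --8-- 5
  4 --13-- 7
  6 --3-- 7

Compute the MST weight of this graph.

Applying Kruskal's algorithm (sort edges by weight, add if no cycle):
  Add (6,7) w=3
  Add (1,2) w=4
  Add (1,7) w=5
  Skip (1,6) w=5 (creates cycle)
  Add (0,5) w=7
  Add (2,5) w=8
  Add (3,5) w=8
  Skip (1,3) w=10 (creates cycle)
  Add (4,7) w=13
  Skip (1,5) w=14 (creates cycle)
  Skip (2,6) w=14 (creates cycle)
  Skip (0,7) w=15 (creates cycle)
MST weight = 48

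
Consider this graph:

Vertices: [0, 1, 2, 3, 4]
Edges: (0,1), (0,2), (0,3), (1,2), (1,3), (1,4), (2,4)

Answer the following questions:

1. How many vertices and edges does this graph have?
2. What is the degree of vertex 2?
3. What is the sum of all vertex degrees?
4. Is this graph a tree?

Count: 5 vertices, 7 edges.
Vertex 2 has neighbors [0, 1, 4], degree = 3.
Handshaking lemma: 2 * 7 = 14.
A tree on 5 vertices has 4 edges. This graph has 7 edges (3 extra). Not a tree.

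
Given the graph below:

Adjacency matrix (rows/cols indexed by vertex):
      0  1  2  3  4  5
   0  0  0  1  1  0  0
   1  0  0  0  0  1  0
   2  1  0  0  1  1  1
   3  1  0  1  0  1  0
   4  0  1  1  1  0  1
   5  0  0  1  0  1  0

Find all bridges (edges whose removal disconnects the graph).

A bridge is an edge whose removal increases the number of connected components.
Bridges found: (1,4)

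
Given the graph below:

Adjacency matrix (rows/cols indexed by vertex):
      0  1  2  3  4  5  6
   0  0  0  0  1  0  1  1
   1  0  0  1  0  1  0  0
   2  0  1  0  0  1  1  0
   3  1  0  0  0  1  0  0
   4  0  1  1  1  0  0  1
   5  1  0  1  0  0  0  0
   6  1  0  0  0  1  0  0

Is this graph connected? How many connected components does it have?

Checking connectivity: the graph has 1 connected component(s).
All vertices are reachable from each other. The graph IS connected.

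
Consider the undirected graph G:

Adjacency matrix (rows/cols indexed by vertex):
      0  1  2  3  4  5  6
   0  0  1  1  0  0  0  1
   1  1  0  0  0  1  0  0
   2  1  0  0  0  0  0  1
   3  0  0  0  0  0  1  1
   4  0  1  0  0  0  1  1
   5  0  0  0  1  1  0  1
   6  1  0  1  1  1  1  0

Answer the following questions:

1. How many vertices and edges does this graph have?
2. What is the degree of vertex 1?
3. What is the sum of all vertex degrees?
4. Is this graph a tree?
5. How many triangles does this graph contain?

Count: 7 vertices, 10 edges.
Vertex 1 has neighbors [0, 4], degree = 2.
Handshaking lemma: 2 * 10 = 20.
A tree on 7 vertices has 6 edges. This graph has 10 edges (4 extra). Not a tree.
Number of triangles = 3.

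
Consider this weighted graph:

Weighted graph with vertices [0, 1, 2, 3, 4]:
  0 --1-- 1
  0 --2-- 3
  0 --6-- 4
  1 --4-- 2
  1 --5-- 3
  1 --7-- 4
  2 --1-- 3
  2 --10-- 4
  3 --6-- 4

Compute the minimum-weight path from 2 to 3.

Using Dijkstra's algorithm from vertex 2:
Shortest path: 2 -> 3
Total weight: 1 = 1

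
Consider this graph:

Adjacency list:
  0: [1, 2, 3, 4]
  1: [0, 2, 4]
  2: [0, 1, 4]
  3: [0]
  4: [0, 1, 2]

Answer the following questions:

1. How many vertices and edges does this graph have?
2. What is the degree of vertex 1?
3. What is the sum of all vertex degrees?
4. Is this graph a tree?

Count: 5 vertices, 7 edges.
Vertex 1 has neighbors [0, 2, 4], degree = 3.
Handshaking lemma: 2 * 7 = 14.
A tree on 5 vertices has 4 edges. This graph has 7 edges (3 extra). Not a tree.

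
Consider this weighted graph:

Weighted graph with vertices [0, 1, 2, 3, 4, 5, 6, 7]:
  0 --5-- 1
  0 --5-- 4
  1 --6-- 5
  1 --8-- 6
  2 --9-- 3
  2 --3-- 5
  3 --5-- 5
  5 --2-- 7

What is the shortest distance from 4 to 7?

Using Dijkstra's algorithm from vertex 4:
Shortest path: 4 -> 0 -> 1 -> 5 -> 7
Total weight: 5 + 5 + 6 + 2 = 18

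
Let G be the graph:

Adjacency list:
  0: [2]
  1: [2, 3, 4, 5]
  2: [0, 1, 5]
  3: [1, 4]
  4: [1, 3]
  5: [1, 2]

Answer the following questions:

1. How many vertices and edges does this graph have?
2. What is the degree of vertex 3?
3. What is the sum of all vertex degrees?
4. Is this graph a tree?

Count: 6 vertices, 7 edges.
Vertex 3 has neighbors [1, 4], degree = 2.
Handshaking lemma: 2 * 7 = 14.
A tree on 6 vertices has 5 edges. This graph has 7 edges (2 extra). Not a tree.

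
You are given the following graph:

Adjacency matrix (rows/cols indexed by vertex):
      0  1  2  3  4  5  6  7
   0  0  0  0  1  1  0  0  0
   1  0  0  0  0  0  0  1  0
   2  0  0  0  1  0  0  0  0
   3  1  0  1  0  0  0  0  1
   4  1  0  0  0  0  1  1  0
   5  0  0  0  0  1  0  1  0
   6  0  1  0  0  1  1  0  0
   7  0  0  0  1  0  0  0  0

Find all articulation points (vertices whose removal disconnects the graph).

An articulation point is a vertex whose removal disconnects the graph.
Articulation points: [0, 3, 4, 6]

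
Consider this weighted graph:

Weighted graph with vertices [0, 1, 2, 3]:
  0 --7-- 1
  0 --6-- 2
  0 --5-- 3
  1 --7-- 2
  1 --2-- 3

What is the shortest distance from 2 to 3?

Using Dijkstra's algorithm from vertex 2:
Shortest path: 2 -> 1 -> 3
Total weight: 7 + 2 = 9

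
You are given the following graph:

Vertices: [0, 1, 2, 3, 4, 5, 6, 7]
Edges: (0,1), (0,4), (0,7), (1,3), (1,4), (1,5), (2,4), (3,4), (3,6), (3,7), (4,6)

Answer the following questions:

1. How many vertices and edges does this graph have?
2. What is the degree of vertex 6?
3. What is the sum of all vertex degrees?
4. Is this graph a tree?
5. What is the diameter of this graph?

Count: 8 vertices, 11 edges.
Vertex 6 has neighbors [3, 4], degree = 2.
Handshaking lemma: 2 * 11 = 22.
A tree on 8 vertices has 7 edges. This graph has 11 edges (4 extra). Not a tree.
Diameter (longest shortest path) = 3.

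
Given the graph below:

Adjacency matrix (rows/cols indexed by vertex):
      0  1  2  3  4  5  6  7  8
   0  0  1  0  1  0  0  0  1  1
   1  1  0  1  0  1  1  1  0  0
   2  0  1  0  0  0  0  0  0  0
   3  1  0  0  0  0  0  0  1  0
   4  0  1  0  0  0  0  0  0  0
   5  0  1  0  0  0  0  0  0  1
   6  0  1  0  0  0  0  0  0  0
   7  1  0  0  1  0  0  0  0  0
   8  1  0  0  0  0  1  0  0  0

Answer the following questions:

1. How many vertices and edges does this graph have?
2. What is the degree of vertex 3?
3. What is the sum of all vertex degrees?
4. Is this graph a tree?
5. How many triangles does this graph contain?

Count: 9 vertices, 10 edges.
Vertex 3 has neighbors [0, 7], degree = 2.
Handshaking lemma: 2 * 10 = 20.
A tree on 9 vertices has 8 edges. This graph has 10 edges (2 extra). Not a tree.
Number of triangles = 1.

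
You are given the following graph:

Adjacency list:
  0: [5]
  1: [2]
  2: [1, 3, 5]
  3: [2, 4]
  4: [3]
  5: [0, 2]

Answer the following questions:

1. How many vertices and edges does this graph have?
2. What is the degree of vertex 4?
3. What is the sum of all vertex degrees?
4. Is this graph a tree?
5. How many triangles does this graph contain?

Count: 6 vertices, 5 edges.
Vertex 4 has neighbors [3], degree = 1.
Handshaking lemma: 2 * 5 = 10.
A graph is a tree iff it is connected and has exactly n-1 edges. This graph is connected (all 6 vertices in one component) and has 6-1 = 5 edges. It is a tree.
Number of triangles = 0.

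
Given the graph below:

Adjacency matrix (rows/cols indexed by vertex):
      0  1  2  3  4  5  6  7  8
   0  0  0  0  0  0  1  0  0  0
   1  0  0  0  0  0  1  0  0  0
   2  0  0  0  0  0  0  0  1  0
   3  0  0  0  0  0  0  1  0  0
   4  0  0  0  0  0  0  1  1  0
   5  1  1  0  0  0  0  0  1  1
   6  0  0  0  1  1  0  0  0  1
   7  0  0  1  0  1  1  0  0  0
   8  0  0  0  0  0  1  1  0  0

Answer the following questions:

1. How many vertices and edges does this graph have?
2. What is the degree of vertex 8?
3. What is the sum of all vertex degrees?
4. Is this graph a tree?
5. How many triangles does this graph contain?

Count: 9 vertices, 9 edges.
Vertex 8 has neighbors [5, 6], degree = 2.
Handshaking lemma: 2 * 9 = 18.
A tree on 9 vertices has 8 edges. This graph has 9 edges (1 extra). Not a tree.
Number of triangles = 0.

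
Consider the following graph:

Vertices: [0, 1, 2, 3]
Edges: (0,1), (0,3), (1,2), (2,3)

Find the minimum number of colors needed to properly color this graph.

The graph has a maximum clique of size 2 (lower bound on chromatic number).
A valid 2-coloring: {0: 0, 1: 1, 2: 0, 3: 1}.
Chromatic number = 2.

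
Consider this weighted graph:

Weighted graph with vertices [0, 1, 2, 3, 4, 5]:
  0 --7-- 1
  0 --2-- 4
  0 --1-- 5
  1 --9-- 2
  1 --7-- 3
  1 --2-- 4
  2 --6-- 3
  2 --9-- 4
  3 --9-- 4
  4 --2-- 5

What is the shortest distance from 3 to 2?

Using Dijkstra's algorithm from vertex 3:
Shortest path: 3 -> 2
Total weight: 6 = 6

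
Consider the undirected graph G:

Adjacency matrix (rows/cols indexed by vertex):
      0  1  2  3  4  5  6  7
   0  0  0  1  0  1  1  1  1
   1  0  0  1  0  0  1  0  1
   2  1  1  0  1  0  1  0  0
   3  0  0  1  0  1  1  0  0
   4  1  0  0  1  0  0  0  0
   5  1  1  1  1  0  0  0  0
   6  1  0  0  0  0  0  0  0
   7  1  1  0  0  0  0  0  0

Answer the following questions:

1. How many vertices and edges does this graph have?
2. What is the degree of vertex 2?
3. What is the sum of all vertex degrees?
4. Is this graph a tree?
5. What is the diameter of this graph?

Count: 8 vertices, 12 edges.
Vertex 2 has neighbors [0, 1, 3, 5], degree = 4.
Handshaking lemma: 2 * 12 = 24.
A tree on 8 vertices has 7 edges. This graph has 12 edges (5 extra). Not a tree.
Diameter (longest shortest path) = 3.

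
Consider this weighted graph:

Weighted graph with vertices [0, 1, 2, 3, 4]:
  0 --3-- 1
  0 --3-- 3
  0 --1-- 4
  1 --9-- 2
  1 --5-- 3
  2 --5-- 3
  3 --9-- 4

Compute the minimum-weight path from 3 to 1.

Using Dijkstra's algorithm from vertex 3:
Shortest path: 3 -> 1
Total weight: 5 = 5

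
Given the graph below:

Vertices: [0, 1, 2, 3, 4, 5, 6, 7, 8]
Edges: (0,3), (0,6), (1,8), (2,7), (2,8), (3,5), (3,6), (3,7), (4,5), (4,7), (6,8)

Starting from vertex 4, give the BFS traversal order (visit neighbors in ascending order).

BFS from vertex 4 (neighbors processed in ascending order):
Visit order: 4, 5, 7, 3, 2, 0, 6, 8, 1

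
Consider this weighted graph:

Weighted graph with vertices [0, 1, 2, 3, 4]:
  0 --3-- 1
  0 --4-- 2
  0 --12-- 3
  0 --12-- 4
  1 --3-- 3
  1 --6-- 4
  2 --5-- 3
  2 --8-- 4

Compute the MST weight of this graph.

Applying Kruskal's algorithm (sort edges by weight, add if no cycle):
  Add (0,1) w=3
  Add (1,3) w=3
  Add (0,2) w=4
  Skip (2,3) w=5 (creates cycle)
  Add (1,4) w=6
  Skip (2,4) w=8 (creates cycle)
  Skip (0,3) w=12 (creates cycle)
  Skip (0,4) w=12 (creates cycle)
MST weight = 16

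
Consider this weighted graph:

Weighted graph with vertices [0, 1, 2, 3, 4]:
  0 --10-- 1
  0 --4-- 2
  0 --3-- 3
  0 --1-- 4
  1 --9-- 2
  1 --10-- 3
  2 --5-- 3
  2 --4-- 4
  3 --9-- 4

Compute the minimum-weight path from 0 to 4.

Using Dijkstra's algorithm from vertex 0:
Shortest path: 0 -> 4
Total weight: 1 = 1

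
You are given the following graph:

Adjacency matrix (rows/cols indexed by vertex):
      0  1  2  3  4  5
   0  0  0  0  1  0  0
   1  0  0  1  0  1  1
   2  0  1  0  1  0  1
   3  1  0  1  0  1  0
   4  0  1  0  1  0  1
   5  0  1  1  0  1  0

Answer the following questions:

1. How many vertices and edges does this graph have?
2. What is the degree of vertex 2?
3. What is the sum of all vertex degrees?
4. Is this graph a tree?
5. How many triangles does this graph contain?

Count: 6 vertices, 8 edges.
Vertex 2 has neighbors [1, 3, 5], degree = 3.
Handshaking lemma: 2 * 8 = 16.
A tree on 6 vertices has 5 edges. This graph has 8 edges (3 extra). Not a tree.
Number of triangles = 2.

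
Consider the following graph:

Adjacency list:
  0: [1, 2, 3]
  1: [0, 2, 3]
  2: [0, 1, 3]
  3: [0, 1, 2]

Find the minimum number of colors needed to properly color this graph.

The graph has a maximum clique of size 4 (lower bound on chromatic number).
A valid 4-coloring: {0: 0, 1: 1, 2: 2, 3: 3}.
Chromatic number = 4.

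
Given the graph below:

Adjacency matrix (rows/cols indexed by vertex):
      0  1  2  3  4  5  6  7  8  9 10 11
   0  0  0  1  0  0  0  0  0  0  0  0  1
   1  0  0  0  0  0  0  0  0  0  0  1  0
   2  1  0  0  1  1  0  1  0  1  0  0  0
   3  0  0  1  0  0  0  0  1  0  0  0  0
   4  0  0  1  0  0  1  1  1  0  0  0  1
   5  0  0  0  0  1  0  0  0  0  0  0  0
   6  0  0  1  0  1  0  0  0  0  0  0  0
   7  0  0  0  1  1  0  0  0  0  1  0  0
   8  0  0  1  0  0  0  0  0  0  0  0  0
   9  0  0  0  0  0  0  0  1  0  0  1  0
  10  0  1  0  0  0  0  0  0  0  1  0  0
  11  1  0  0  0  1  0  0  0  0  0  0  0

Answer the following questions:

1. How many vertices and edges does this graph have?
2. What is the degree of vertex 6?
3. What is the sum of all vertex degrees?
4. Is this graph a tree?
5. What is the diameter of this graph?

Count: 12 vertices, 14 edges.
Vertex 6 has neighbors [2, 4], degree = 2.
Handshaking lemma: 2 * 14 = 28.
A tree on 12 vertices has 11 edges. This graph has 14 edges (3 extra). Not a tree.
Diameter (longest shortest path) = 6.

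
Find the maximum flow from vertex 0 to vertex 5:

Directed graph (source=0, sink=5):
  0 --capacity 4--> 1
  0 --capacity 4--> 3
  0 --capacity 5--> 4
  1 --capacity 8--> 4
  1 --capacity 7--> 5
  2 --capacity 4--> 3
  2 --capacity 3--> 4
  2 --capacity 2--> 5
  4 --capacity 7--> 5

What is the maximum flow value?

Computing max flow:
  Flow on (0->1): 4/4
  Flow on (0->4): 5/5
  Flow on (1->5): 4/7
  Flow on (4->5): 5/7
Maximum flow = 9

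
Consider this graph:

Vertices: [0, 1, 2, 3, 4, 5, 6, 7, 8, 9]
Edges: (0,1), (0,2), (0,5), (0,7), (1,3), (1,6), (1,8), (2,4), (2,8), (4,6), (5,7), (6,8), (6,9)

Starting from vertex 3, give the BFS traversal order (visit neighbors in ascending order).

BFS from vertex 3 (neighbors processed in ascending order):
Visit order: 3, 1, 0, 6, 8, 2, 5, 7, 4, 9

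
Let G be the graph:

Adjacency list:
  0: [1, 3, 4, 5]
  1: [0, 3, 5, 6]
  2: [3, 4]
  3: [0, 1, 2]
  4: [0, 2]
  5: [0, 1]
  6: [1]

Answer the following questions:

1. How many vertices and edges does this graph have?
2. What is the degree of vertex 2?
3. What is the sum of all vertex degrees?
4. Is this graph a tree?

Count: 7 vertices, 9 edges.
Vertex 2 has neighbors [3, 4], degree = 2.
Handshaking lemma: 2 * 9 = 18.
A tree on 7 vertices has 6 edges. This graph has 9 edges (3 extra). Not a tree.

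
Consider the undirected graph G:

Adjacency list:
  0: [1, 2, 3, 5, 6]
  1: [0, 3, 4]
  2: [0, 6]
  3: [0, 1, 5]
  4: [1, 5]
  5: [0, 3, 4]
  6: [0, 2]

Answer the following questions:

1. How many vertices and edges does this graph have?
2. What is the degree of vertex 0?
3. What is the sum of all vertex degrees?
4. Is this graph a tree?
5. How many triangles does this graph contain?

Count: 7 vertices, 10 edges.
Vertex 0 has neighbors [1, 2, 3, 5, 6], degree = 5.
Handshaking lemma: 2 * 10 = 20.
A tree on 7 vertices has 6 edges. This graph has 10 edges (4 extra). Not a tree.
Number of triangles = 3.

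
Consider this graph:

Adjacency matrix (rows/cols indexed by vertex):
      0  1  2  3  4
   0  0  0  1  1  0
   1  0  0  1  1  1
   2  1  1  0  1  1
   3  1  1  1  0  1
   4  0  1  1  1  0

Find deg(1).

Vertex 1 has neighbors [2, 3, 4], so deg(1) = 3.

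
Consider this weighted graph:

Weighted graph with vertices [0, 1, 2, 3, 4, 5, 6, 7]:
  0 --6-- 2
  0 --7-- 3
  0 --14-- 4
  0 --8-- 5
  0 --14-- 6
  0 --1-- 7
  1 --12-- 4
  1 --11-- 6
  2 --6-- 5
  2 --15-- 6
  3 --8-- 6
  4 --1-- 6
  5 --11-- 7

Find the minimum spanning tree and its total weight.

Applying Kruskal's algorithm (sort edges by weight, add if no cycle):
  Add (0,7) w=1
  Add (4,6) w=1
  Add (0,2) w=6
  Add (2,5) w=6
  Add (0,3) w=7
  Skip (0,5) w=8 (creates cycle)
  Add (3,6) w=8
  Add (1,6) w=11
  Skip (5,7) w=11 (creates cycle)
  Skip (1,4) w=12 (creates cycle)
  Skip (0,6) w=14 (creates cycle)
  Skip (0,4) w=14 (creates cycle)
  Skip (2,6) w=15 (creates cycle)
MST weight = 40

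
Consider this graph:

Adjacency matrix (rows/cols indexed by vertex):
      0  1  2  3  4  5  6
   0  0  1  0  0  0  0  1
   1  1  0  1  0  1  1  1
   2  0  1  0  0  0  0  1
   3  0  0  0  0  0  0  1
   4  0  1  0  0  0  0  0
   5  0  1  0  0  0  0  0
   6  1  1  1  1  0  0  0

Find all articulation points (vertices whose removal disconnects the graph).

An articulation point is a vertex whose removal disconnects the graph.
Articulation points: [1, 6]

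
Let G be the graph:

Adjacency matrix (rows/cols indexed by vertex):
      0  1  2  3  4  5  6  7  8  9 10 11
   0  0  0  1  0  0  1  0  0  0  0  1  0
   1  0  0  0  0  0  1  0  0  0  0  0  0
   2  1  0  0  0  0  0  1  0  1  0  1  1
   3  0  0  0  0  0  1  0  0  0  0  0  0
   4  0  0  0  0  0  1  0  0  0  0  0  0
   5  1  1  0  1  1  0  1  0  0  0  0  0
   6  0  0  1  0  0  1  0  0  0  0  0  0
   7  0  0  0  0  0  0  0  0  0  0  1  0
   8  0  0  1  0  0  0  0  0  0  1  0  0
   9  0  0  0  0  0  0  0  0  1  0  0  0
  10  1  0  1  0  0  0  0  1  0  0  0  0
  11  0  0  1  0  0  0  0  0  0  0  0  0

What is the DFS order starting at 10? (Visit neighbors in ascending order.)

DFS from vertex 10 (neighbors processed in ascending order):
Visit order: 10, 0, 2, 6, 5, 1, 3, 4, 8, 9, 11, 7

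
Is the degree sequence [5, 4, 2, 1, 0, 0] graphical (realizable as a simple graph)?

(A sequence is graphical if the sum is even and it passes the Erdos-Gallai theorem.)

Sum of degrees = 12. Sum is even but fails Erdos-Gallai. The sequence is NOT graphical.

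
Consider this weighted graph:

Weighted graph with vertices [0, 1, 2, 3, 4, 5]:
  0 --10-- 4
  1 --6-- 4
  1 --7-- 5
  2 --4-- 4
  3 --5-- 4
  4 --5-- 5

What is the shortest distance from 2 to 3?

Using Dijkstra's algorithm from vertex 2:
Shortest path: 2 -> 4 -> 3
Total weight: 4 + 5 = 9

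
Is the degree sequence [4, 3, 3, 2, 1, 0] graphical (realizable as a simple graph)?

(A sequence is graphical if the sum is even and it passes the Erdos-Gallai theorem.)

Sum of degrees = 13. Sum is odd, so the sequence is NOT graphical.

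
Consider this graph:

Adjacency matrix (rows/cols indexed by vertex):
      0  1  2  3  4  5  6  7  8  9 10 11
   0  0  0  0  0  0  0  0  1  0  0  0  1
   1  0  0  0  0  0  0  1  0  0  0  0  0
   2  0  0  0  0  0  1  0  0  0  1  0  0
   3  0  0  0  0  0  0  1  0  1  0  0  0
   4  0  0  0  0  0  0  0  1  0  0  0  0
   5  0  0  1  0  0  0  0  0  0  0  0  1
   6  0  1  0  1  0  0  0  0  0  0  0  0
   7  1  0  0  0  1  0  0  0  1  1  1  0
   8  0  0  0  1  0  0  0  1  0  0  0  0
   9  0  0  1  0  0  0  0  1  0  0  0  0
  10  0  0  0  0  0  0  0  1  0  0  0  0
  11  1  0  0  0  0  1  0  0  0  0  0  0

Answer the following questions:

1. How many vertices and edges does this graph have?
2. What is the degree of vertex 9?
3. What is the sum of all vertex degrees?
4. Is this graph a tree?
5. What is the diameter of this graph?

Count: 12 vertices, 12 edges.
Vertex 9 has neighbors [2, 7], degree = 2.
Handshaking lemma: 2 * 12 = 24.
A tree on 12 vertices has 11 edges. This graph has 12 edges (1 extra). Not a tree.
Diameter (longest shortest path) = 7.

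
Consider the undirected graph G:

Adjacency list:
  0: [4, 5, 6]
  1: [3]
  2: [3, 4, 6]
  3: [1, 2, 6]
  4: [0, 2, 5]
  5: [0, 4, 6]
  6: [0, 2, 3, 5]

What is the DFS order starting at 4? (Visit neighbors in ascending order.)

DFS from vertex 4 (neighbors processed in ascending order):
Visit order: 4, 0, 5, 6, 2, 3, 1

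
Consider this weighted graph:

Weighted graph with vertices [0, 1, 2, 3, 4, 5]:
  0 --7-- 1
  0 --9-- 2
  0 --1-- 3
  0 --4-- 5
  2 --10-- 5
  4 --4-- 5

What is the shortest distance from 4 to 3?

Using Dijkstra's algorithm from vertex 4:
Shortest path: 4 -> 5 -> 0 -> 3
Total weight: 4 + 4 + 1 = 9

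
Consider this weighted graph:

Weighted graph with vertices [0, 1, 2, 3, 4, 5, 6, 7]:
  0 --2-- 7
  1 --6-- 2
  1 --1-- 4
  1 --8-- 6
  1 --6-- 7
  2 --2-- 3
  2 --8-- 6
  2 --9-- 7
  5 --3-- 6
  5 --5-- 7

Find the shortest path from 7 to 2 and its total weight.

Using Dijkstra's algorithm from vertex 7:
Shortest path: 7 -> 2
Total weight: 9 = 9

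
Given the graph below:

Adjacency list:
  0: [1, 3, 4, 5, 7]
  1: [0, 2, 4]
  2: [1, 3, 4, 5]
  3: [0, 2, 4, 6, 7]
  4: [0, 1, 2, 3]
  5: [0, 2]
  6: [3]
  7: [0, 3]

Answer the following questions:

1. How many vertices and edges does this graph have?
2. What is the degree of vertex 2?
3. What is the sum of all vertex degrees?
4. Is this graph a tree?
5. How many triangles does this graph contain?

Count: 8 vertices, 13 edges.
Vertex 2 has neighbors [1, 3, 4, 5], degree = 4.
Handshaking lemma: 2 * 13 = 26.
A tree on 8 vertices has 7 edges. This graph has 13 edges (6 extra). Not a tree.
Number of triangles = 5.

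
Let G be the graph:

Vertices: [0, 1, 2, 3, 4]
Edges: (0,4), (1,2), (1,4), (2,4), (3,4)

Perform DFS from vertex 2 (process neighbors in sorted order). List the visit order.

DFS from vertex 2 (neighbors processed in ascending order):
Visit order: 2, 1, 4, 0, 3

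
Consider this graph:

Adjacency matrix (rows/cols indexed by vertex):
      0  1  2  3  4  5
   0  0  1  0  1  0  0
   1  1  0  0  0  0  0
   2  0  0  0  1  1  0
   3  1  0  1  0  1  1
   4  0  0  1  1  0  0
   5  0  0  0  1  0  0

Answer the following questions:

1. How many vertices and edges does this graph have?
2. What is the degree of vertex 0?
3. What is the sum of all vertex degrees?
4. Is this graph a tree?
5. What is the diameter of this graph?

Count: 6 vertices, 6 edges.
Vertex 0 has neighbors [1, 3], degree = 2.
Handshaking lemma: 2 * 6 = 12.
A tree on 6 vertices has 5 edges. This graph has 6 edges (1 extra). Not a tree.
Diameter (longest shortest path) = 3.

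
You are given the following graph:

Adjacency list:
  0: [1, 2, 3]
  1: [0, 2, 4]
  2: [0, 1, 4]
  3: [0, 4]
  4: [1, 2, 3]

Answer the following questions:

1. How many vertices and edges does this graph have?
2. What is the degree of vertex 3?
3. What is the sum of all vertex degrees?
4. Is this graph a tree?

Count: 5 vertices, 7 edges.
Vertex 3 has neighbors [0, 4], degree = 2.
Handshaking lemma: 2 * 7 = 14.
A tree on 5 vertices has 4 edges. This graph has 7 edges (3 extra). Not a tree.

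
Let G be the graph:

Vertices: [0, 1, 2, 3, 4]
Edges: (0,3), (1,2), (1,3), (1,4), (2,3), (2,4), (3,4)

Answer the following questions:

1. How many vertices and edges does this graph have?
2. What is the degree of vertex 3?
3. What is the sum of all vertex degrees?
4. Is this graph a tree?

Count: 5 vertices, 7 edges.
Vertex 3 has neighbors [0, 1, 2, 4], degree = 4.
Handshaking lemma: 2 * 7 = 14.
A tree on 5 vertices has 4 edges. This graph has 7 edges (3 extra). Not a tree.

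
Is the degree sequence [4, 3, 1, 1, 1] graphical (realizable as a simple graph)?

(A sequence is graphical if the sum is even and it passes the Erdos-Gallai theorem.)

Sum of degrees = 10. Sum is even but fails Erdos-Gallai. The sequence is NOT graphical.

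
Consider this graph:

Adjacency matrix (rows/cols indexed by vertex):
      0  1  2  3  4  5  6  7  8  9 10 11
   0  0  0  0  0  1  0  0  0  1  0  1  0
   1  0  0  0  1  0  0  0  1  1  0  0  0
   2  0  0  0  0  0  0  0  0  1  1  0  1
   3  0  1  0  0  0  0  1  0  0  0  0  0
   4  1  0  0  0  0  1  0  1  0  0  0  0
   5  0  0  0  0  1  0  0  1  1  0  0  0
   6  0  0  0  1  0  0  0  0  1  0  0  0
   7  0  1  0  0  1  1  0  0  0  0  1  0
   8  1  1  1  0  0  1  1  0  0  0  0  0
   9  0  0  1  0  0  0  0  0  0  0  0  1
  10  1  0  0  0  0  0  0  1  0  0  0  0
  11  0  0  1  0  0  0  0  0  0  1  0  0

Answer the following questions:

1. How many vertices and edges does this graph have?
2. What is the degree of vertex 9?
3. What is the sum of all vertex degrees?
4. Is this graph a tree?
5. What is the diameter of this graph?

Count: 12 vertices, 17 edges.
Vertex 9 has neighbors [2, 11], degree = 2.
Handshaking lemma: 2 * 17 = 34.
A tree on 12 vertices has 11 edges. This graph has 17 edges (6 extra). Not a tree.
Diameter (longest shortest path) = 4.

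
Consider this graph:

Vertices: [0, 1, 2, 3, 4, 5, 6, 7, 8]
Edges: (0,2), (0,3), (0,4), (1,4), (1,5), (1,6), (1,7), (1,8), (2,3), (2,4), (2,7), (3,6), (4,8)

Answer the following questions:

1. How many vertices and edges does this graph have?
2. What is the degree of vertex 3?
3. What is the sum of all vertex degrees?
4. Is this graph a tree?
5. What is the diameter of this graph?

Count: 9 vertices, 13 edges.
Vertex 3 has neighbors [0, 2, 6], degree = 3.
Handshaking lemma: 2 * 13 = 26.
A tree on 9 vertices has 8 edges. This graph has 13 edges (5 extra). Not a tree.
Diameter (longest shortest path) = 3.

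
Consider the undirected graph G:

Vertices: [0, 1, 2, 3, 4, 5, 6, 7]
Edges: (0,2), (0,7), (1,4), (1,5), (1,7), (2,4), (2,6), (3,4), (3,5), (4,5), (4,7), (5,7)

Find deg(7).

Vertex 7 has neighbors [0, 1, 4, 5], so deg(7) = 4.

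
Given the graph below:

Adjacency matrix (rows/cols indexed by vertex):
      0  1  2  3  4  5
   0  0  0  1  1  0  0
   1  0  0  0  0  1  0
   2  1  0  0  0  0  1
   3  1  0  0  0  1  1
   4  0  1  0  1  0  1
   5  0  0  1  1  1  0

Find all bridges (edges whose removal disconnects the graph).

A bridge is an edge whose removal increases the number of connected components.
Bridges found: (1,4)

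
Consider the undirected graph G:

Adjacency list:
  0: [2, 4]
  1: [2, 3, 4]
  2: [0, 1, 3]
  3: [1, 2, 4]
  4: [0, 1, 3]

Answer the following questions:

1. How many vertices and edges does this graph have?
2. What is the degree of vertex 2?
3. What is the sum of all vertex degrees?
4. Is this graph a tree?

Count: 5 vertices, 7 edges.
Vertex 2 has neighbors [0, 1, 3], degree = 3.
Handshaking lemma: 2 * 7 = 14.
A tree on 5 vertices has 4 edges. This graph has 7 edges (3 extra). Not a tree.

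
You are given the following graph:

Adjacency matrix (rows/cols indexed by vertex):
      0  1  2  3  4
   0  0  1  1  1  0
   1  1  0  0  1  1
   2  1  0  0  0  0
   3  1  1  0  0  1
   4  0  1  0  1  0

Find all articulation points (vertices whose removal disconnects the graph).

An articulation point is a vertex whose removal disconnects the graph.
Articulation points: [0]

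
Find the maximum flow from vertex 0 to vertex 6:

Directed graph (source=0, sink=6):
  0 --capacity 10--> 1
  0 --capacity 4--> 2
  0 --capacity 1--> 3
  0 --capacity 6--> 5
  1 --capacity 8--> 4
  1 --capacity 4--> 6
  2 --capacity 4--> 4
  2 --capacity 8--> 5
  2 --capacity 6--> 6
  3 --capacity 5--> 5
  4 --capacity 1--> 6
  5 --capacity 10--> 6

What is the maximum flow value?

Computing max flow:
  Flow on (0->1): 5/10
  Flow on (0->2): 4/4
  Flow on (0->3): 1/1
  Flow on (0->5): 6/6
  Flow on (1->4): 1/8
  Flow on (1->6): 4/4
  Flow on (2->6): 4/6
  Flow on (3->5): 1/5
  Flow on (4->6): 1/1
  Flow on (5->6): 7/10
Maximum flow = 16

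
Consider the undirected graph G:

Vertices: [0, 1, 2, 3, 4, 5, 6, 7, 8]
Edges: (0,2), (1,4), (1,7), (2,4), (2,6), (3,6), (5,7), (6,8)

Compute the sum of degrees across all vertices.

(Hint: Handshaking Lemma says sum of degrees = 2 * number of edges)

Count edges: 8 edges.
By Handshaking Lemma: sum of degrees = 2 * 8 = 16.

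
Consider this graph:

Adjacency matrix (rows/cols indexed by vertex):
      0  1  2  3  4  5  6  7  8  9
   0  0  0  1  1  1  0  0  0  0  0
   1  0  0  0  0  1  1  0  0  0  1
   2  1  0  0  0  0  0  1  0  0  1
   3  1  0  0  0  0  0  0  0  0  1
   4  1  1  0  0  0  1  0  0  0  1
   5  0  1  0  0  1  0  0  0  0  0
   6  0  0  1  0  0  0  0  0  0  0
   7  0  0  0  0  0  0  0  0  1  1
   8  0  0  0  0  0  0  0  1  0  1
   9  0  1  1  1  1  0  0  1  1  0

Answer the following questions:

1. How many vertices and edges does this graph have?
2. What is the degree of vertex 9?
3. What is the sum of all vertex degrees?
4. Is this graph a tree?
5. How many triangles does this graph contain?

Count: 10 vertices, 14 edges.
Vertex 9 has neighbors [1, 2, 3, 4, 7, 8], degree = 6.
Handshaking lemma: 2 * 14 = 28.
A tree on 10 vertices has 9 edges. This graph has 14 edges (5 extra). Not a tree.
Number of triangles = 3.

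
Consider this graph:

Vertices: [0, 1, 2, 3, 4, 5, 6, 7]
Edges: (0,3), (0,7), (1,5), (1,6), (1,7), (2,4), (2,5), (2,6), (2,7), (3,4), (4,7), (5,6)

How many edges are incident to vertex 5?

Vertex 5 has neighbors [1, 2, 6], so deg(5) = 3.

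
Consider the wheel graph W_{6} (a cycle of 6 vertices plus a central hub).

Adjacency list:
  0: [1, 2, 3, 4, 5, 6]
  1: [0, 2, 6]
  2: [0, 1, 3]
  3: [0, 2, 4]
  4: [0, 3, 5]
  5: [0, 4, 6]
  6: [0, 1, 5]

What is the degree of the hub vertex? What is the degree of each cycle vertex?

The hub connects to all 6 cycle vertices, so deg(hub) = 6.
Each cycle vertex connects to 2 neighbors on the cycle plus the hub, so deg(cycle vertex) = 3.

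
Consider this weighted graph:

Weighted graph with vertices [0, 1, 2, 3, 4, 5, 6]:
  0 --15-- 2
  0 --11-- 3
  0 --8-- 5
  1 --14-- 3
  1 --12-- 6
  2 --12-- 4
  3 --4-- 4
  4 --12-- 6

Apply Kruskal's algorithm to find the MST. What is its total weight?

Applying Kruskal's algorithm (sort edges by weight, add if no cycle):
  Add (3,4) w=4
  Add (0,5) w=8
  Add (0,3) w=11
  Add (1,6) w=12
  Add (2,4) w=12
  Add (4,6) w=12
  Skip (1,3) w=14 (creates cycle)
  Skip (0,2) w=15 (creates cycle)
MST weight = 59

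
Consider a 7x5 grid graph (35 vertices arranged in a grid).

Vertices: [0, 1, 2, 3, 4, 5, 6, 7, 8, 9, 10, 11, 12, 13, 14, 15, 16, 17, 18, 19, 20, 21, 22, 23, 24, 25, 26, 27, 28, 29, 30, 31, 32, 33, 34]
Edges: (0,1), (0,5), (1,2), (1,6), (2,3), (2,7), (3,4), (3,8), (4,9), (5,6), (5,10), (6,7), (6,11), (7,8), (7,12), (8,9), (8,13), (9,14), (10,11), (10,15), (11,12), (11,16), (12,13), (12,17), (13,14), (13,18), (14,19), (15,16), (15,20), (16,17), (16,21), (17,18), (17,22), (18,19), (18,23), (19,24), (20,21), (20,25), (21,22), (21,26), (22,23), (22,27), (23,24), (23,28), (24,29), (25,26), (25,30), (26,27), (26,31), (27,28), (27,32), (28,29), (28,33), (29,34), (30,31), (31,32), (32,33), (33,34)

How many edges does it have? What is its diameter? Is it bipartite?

A 7x5 grid has 30 vertical edges and 28 horizontal edges.
Total edges = 30 + 28 = 58.
Diameter = (7-1) + (5-1) = 10 (corner to opposite corner).
Grid graphs are bipartite (checkerboard coloring).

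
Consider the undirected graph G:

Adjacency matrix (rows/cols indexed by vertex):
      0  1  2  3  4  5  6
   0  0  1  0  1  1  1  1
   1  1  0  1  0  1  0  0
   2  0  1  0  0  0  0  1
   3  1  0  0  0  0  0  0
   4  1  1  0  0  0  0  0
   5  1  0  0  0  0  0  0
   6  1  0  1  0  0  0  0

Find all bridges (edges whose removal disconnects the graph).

A bridge is an edge whose removal increases the number of connected components.
Bridges found: (0,3), (0,5)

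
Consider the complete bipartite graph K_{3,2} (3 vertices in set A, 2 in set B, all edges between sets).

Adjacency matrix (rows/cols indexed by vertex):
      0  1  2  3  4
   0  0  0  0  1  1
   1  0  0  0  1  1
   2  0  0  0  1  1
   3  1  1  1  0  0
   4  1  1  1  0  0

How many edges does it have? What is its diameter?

K_{3,2} has 3 * 2 = 6 edges.
Any vertex reaches any opposite-side vertex in 1 step; same-side vertices reach in 2 steps via any opposite-side vertex.
Diameter = 2.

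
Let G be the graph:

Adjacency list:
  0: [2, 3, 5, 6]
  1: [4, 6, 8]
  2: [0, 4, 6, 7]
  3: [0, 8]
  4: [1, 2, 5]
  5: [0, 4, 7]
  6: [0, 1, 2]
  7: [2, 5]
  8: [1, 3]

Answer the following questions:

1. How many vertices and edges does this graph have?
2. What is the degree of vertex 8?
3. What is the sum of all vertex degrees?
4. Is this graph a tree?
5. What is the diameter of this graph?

Count: 9 vertices, 13 edges.
Vertex 8 has neighbors [1, 3], degree = 2.
Handshaking lemma: 2 * 13 = 26.
A tree on 9 vertices has 8 edges. This graph has 13 edges (5 extra). Not a tree.
Diameter (longest shortest path) = 4.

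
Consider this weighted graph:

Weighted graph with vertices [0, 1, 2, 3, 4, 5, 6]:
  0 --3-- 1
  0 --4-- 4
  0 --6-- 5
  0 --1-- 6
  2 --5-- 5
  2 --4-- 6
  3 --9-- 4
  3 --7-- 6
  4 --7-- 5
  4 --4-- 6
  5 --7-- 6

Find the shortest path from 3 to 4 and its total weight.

Using Dijkstra's algorithm from vertex 3:
Shortest path: 3 -> 4
Total weight: 9 = 9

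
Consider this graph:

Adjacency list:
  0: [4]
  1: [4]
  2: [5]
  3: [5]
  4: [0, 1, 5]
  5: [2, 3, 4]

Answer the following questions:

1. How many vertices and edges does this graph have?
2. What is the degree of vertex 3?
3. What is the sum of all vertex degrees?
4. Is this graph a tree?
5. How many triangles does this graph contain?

Count: 6 vertices, 5 edges.
Vertex 3 has neighbors [5], degree = 1.
Handshaking lemma: 2 * 5 = 10.
A graph is a tree iff it is connected and has exactly n-1 edges. This graph is connected (all 6 vertices in one component) and has 6-1 = 5 edges. It is a tree.
Number of triangles = 0.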